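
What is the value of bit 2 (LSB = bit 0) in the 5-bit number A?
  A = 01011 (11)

Bit 2 is the 3rd from the right.
  01011
    ^
That bit is 0.

Answer: 0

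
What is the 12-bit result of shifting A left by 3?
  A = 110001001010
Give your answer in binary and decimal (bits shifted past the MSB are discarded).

Shift left by 3: drop the top 3 bit(s), append 3 zero(s) on the right.
  110001001010  ->  discard [110], keep [001001010], append 000
= 001001010000

Answer: 001001010000 (592)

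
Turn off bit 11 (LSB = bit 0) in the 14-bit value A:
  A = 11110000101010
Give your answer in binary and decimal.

Mask = ~(1 << 11) = 11011111111111
Bit 11 of A is 1, so AND-ing with the mask clears it to 0.
  11110000101010
& 11011111111111
----------------
  11010000101010

Answer: 11010000101010 (13354)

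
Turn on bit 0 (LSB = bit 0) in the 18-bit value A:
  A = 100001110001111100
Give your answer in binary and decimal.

Mask = 1 << 0 = 000000000000000001
Bit 0 of A is 0, so OR-ing with the mask flips it to 1.
  100001110001111100
| 000000000000000001
--------------------
  100001110001111101

Answer: 100001110001111101 (138365)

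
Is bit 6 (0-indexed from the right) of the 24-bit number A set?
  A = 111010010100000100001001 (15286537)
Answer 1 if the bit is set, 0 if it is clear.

Bit 6 is the 7th from the right.
  111010010100000100001001
                   ^
That bit is 0.

Answer: 0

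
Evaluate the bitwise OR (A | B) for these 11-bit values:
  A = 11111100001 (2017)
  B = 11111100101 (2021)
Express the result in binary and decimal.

Apply | to each column (1 where either bit is 1):
  11111100001
| 11111100101
-------------
  11111100101

Answer: 11111100101 (2021)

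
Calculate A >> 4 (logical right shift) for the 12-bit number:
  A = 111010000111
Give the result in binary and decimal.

Logical shift right by 4: drop the bottom 4 bit(s), prepend 4 zero(s) on the left.
  111010000111  ->  keep [11101000], discard [0111], prepend 0000
= 000011101000

Answer: 000011101000 (232)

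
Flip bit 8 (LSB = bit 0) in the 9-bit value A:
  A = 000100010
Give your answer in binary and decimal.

Mask = 1 << 8 = 100000000
Bit 8 of A is 0; XOR with the mask flips it to 1.
  000100010
^ 100000000
-----------
  100100010

Answer: 100100010 (290)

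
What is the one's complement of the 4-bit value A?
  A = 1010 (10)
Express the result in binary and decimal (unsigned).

Flip each bit (0->1, 1->0):
  1010
  0101

Answer: 0101 (5)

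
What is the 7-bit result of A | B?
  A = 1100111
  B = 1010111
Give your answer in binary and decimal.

Apply | to each column (1 where either bit is 1):
  1100111
| 1010111
---------
  1110111

Answer: 1110111 (119)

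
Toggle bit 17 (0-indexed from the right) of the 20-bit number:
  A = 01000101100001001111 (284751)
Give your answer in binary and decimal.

Mask = 1 << 17 = 00100000000000000000
Bit 17 of A is 0; XOR with the mask flips it to 1.
  01000101100001001111
^ 00100000000000000000
----------------------
  01100101100001001111

Answer: 01100101100001001111 (415823)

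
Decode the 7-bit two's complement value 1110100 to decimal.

MSB is 1, so the value is negative. Find the magnitude:
1. Invert bits:  0001011
2. Add 1:        0001100  = 12
3. Apply sign:   -12

Answer: -12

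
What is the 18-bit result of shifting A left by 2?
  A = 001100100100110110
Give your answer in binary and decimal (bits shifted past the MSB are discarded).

Shift left by 2: drop the top 2 bit(s), append 2 zero(s) on the right.
  001100100100110110  ->  discard [00], keep [1100100100110110], append 00
= 110010010011011000

Answer: 110010010011011000 (206040)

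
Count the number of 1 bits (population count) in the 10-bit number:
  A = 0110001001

0110001001
1-bits at positions (from bit 0 = LSB): 0, 3, 7, 8
Count = 4

Answer: 4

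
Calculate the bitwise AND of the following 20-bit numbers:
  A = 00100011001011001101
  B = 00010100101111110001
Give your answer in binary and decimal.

Apply & to each column (1 only where both bits are 1):
  00100011001011001101
& 00010100101111110001
----------------------
  00000000001011000001

Answer: 00000000001011000001 (705)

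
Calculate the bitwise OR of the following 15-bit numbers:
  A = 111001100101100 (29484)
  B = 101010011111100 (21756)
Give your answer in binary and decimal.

Apply | to each column (1 where either bit is 1):
  111001100101100
| 101010011111100
-----------------
  111011111111100

Answer: 111011111111100 (30716)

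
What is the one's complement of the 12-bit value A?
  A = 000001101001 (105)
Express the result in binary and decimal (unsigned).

Flip each bit (0->1, 1->0):
  000001101001
  111110010110

Answer: 111110010110 (3990)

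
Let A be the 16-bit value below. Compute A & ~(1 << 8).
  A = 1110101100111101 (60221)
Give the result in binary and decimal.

Mask = ~(1 << 8) = 1111111011111111
Bit 8 of A is 1, so AND-ing with the mask clears it to 0.
  1110101100111101
& 1111111011111111
------------------
  1110101000111101

Answer: 1110101000111101 (59965)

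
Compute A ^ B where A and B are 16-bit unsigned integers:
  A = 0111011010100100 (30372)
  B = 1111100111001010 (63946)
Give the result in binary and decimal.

Apply ^ to each column (1 where bits differ):
  0111011010100100
^ 1111100111001010
------------------
  1000111101101110

Answer: 1000111101101110 (36718)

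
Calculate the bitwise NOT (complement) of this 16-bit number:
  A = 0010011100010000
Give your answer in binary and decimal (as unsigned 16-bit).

Flip each bit (0->1, 1->0):
  0010011100010000
  1101100011101111

Answer: 1101100011101111 (55535)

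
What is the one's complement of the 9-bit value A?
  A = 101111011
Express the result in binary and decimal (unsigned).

Flip each bit (0->1, 1->0):
  101111011
  010000100

Answer: 010000100 (132)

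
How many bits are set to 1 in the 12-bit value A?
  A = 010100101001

010100101001
1-bits at positions (from bit 0 = LSB): 0, 3, 5, 8, 10
Count = 5

Answer: 5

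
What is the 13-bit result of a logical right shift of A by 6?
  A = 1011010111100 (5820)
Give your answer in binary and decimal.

Logical shift right by 6: drop the bottom 6 bit(s), prepend 6 zero(s) on the left.
  1011010111100  ->  keep [1011010], discard [111100], prepend 000000
= 0000001011010

Answer: 0000001011010 (90)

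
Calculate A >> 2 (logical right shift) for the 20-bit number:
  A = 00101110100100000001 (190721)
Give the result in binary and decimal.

Logical shift right by 2: drop the bottom 2 bit(s), prepend 2 zero(s) on the left.
  00101110100100000001  ->  keep [001011101001000000], discard [01], prepend 00
= 00001011101001000000

Answer: 00001011101001000000 (47680)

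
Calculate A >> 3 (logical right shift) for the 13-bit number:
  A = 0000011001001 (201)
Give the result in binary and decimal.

Logical shift right by 3: drop the bottom 3 bit(s), prepend 3 zero(s) on the left.
  0000011001001  ->  keep [0000011001], discard [001], prepend 000
= 0000000011001

Answer: 0000000011001 (25)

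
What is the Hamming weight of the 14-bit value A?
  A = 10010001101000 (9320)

10010001101000
1-bits at positions (from bit 0 = LSB): 3, 5, 6, 10, 13
Count = 5

Answer: 5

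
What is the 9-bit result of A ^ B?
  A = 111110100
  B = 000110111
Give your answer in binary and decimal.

Apply ^ to each column (1 where bits differ):
  111110100
^ 000110111
-----------
  111000011

Answer: 111000011 (451)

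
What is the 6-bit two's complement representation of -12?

1. Binary of +12:  001100
2. Invert bits:     110011
3. Add 1:           110100

Answer: 110100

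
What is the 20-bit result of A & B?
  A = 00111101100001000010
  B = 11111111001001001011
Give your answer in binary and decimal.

Apply & to each column (1 only where both bits are 1):
  00111101100001000010
& 11111111001001001011
----------------------
  00111101000001000010

Answer: 00111101000001000010 (249922)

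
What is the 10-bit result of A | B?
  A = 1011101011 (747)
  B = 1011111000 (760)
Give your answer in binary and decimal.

Apply | to each column (1 where either bit is 1):
  1011101011
| 1011111000
------------
  1011111011

Answer: 1011111011 (763)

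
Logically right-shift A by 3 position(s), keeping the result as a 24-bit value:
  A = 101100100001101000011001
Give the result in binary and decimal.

Logical shift right by 3: drop the bottom 3 bit(s), prepend 3 zero(s) on the left.
  101100100001101000011001  ->  keep [101100100001101000011], discard [001], prepend 000
= 000101100100001101000011

Answer: 000101100100001101000011 (1459011)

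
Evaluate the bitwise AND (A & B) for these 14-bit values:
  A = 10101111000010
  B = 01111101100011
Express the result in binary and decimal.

Apply & to each column (1 only where both bits are 1):
  10101111000010
& 01111101100011
----------------
  00101101000010

Answer: 00101101000010 (2882)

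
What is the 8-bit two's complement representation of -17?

1. Binary of +17:  00010001
2. Invert bits:     11101110
3. Add 1:           11101111

Answer: 11101111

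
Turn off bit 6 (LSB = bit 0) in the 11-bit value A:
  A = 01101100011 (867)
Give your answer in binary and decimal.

Mask = ~(1 << 6) = 11110111111
Bit 6 of A is 1, so AND-ing with the mask clears it to 0.
  01101100011
& 11110111111
-------------
  01100100011

Answer: 01100100011 (803)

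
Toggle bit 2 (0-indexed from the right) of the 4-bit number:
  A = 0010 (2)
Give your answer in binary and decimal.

Mask = 1 << 2 = 0100
Bit 2 of A is 0; XOR with the mask flips it to 1.
  0010
^ 0100
------
  0110

Answer: 0110 (6)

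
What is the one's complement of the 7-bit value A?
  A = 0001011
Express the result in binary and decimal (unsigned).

Flip each bit (0->1, 1->0):
  0001011
  1110100

Answer: 1110100 (116)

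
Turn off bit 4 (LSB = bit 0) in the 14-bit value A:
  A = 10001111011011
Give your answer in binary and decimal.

Mask = ~(1 << 4) = 11111111101111
Bit 4 of A is 1, so AND-ing with the mask clears it to 0.
  10001111011011
& 11111111101111
----------------
  10001111001011

Answer: 10001111001011 (9163)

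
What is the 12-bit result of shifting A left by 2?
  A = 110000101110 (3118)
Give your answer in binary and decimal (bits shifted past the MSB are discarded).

Shift left by 2: drop the top 2 bit(s), append 2 zero(s) on the right.
  110000101110  ->  discard [11], keep [0000101110], append 00
= 000010111000

Answer: 000010111000 (184)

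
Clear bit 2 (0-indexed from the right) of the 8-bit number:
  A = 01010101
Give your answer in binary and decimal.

Mask = ~(1 << 2) = 11111011
Bit 2 of A is 1, so AND-ing with the mask clears it to 0.
  01010101
& 11111011
----------
  01010001

Answer: 01010001 (81)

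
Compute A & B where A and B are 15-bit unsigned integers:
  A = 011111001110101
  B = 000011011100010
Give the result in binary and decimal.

Apply & to each column (1 only where both bits are 1):
  011111001110101
& 000011011100010
-----------------
  000011001100000

Answer: 000011001100000 (1632)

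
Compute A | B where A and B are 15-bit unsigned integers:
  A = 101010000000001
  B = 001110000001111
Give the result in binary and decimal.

Apply | to each column (1 where either bit is 1):
  101010000000001
| 001110000001111
-----------------
  101110000001111

Answer: 101110000001111 (23567)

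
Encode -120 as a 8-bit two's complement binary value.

1. Binary of +120:  01111000
2. Invert bits:     10000111
3. Add 1:           10001000

Answer: 10001000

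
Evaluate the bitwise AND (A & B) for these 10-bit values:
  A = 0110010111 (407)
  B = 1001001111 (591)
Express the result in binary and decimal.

Apply & to each column (1 only where both bits are 1):
  0110010111
& 1001001111
------------
  0000000111

Answer: 0000000111 (7)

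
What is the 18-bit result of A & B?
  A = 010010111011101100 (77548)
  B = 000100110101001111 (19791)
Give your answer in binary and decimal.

Apply & to each column (1 only where both bits are 1):
  010010111011101100
& 000100110101001111
--------------------
  000000110001001100

Answer: 000000110001001100 (3148)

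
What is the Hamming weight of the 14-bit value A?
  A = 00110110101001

00110110101001
1-bits at positions (from bit 0 = LSB): 0, 3, 5, 7, 8, 10, 11
Count = 7

Answer: 7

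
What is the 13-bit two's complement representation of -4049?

1. Binary of +4049:  0111111010001
2. Invert bits:     1000000101110
3. Add 1:           1000000101111

Answer: 1000000101111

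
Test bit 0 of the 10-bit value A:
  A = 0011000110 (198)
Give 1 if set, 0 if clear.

Bit 0 is the 1st from the right.
  0011000110
           ^
That bit is 0.

Answer: 0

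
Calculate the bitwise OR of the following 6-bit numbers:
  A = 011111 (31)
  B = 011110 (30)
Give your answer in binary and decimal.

Apply | to each column (1 where either bit is 1):
  011111
| 011110
--------
  011111

Answer: 011111 (31)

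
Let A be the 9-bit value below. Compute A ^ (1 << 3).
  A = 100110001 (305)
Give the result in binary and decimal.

Mask = 1 << 3 = 000001000
Bit 3 of A is 0; XOR with the mask flips it to 1.
  100110001
^ 000001000
-----------
  100111001

Answer: 100111001 (313)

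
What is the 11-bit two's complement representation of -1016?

1. Binary of +1016:  01111111000
2. Invert bits:     10000000111
3. Add 1:           10000001000

Answer: 10000001000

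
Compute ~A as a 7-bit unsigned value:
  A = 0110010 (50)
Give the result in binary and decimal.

Flip each bit (0->1, 1->0):
  0110010
  1001101

Answer: 1001101 (77)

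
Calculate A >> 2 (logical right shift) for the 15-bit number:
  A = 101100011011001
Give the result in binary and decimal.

Logical shift right by 2: drop the bottom 2 bit(s), prepend 2 zero(s) on the left.
  101100011011001  ->  keep [1011000110110], discard [01], prepend 00
= 001011000110110

Answer: 001011000110110 (5686)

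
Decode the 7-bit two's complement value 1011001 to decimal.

MSB is 1, so the value is negative. Find the magnitude:
1. Invert bits:  0100110
2. Add 1:        0100111  = 39
3. Apply sign:   -39

Answer: -39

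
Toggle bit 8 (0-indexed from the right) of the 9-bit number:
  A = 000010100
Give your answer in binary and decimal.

Mask = 1 << 8 = 100000000
Bit 8 of A is 0; XOR with the mask flips it to 1.
  000010100
^ 100000000
-----------
  100010100

Answer: 100010100 (276)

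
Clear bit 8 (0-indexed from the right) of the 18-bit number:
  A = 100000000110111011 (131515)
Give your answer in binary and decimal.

Mask = ~(1 << 8) = 111111111011111111
Bit 8 of A is 1, so AND-ing with the mask clears it to 0.
  100000000110111011
& 111111111011111111
--------------------
  100000000010111011

Answer: 100000000010111011 (131259)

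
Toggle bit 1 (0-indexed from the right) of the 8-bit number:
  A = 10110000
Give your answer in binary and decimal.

Mask = 1 << 1 = 00000010
Bit 1 of A is 0; XOR with the mask flips it to 1.
  10110000
^ 00000010
----------
  10110010

Answer: 10110010 (178)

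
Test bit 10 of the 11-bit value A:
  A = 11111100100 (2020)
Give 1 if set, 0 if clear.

Bit 10 is the 11th from the right.
  11111100100
  ^
That bit is 1.

Answer: 1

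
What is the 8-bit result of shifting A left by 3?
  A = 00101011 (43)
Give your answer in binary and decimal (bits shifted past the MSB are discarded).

Shift left by 3: drop the top 3 bit(s), append 3 zero(s) on the right.
  00101011  ->  discard [001], keep [01011], append 000
= 01011000

Answer: 01011000 (88)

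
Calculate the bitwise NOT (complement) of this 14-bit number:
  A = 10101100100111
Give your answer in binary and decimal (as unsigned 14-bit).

Flip each bit (0->1, 1->0):
  10101100100111
  01010011011000

Answer: 01010011011000 (5336)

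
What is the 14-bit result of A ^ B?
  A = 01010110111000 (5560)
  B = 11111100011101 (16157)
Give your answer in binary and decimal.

Apply ^ to each column (1 where bits differ):
  01010110111000
^ 11111100011101
----------------
  10101010100101

Answer: 10101010100101 (10917)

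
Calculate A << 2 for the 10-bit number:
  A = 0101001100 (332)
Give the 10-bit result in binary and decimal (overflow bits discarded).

Shift left by 2: drop the top 2 bit(s), append 2 zero(s) on the right.
  0101001100  ->  discard [01], keep [01001100], append 00
= 0100110000

Answer: 0100110000 (304)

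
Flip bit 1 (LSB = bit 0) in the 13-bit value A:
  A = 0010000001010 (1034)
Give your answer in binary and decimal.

Mask = 1 << 1 = 0000000000010
Bit 1 of A is 1; XOR with the mask flips it to 0.
  0010000001010
^ 0000000000010
---------------
  0010000001000

Answer: 0010000001000 (1032)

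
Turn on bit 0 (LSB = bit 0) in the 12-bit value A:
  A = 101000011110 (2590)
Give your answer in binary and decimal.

Mask = 1 << 0 = 000000000001
Bit 0 of A is 0, so OR-ing with the mask flips it to 1.
  101000011110
| 000000000001
--------------
  101000011111

Answer: 101000011111 (2591)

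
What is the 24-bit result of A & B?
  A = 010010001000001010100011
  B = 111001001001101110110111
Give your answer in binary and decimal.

Apply & to each column (1 only where both bits are 1):
  010010001000001010100011
& 111001001001101110110111
--------------------------
  010000001000001010100011

Answer: 010000001000001010100011 (4227747)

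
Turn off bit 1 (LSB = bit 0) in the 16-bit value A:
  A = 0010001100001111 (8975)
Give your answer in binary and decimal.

Mask = ~(1 << 1) = 1111111111111101
Bit 1 of A is 1, so AND-ing with the mask clears it to 0.
  0010001100001111
& 1111111111111101
------------------
  0010001100001101

Answer: 0010001100001101 (8973)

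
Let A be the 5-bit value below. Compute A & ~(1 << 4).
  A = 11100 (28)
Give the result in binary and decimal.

Mask = ~(1 << 4) = 01111
Bit 4 of A is 1, so AND-ing with the mask clears it to 0.
  11100
& 01111
-------
  01100

Answer: 01100 (12)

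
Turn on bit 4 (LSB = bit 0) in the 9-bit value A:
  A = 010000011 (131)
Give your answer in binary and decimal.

Mask = 1 << 4 = 000010000
Bit 4 of A is 0, so OR-ing with the mask flips it to 1.
  010000011
| 000010000
-----------
  010010011

Answer: 010010011 (147)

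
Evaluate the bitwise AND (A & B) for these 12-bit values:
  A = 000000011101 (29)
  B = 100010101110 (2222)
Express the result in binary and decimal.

Apply & to each column (1 only where both bits are 1):
  000000011101
& 100010101110
--------------
  000000001100

Answer: 000000001100 (12)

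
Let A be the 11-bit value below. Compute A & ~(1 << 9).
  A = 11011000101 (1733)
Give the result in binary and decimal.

Mask = ~(1 << 9) = 10111111111
Bit 9 of A is 1, so AND-ing with the mask clears it to 0.
  11011000101
& 10111111111
-------------
  10011000101

Answer: 10011000101 (1221)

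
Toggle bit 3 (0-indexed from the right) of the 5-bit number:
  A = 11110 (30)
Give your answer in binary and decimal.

Mask = 1 << 3 = 01000
Bit 3 of A is 1; XOR with the mask flips it to 0.
  11110
^ 01000
-------
  10110

Answer: 10110 (22)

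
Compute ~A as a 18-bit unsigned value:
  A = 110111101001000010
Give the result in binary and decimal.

Flip each bit (0->1, 1->0):
  110111101001000010
  001000010110111101

Answer: 001000010110111101 (34237)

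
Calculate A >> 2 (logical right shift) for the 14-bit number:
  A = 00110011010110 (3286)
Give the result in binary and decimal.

Logical shift right by 2: drop the bottom 2 bit(s), prepend 2 zero(s) on the left.
  00110011010110  ->  keep [001100110101], discard [10], prepend 00
= 00001100110101

Answer: 00001100110101 (821)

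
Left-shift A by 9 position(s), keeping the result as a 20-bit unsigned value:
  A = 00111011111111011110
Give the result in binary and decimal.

Shift left by 9: drop the top 9 bit(s), append 9 zero(s) on the right.
  00111011111111011110  ->  discard [001110111], keep [11111011110], append 000000000
= 11111011110000000000

Answer: 11111011110000000000 (1031168)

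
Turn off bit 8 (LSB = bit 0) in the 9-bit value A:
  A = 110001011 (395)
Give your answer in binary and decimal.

Mask = ~(1 << 8) = 011111111
Bit 8 of A is 1, so AND-ing with the mask clears it to 0.
  110001011
& 011111111
-----------
  010001011

Answer: 010001011 (139)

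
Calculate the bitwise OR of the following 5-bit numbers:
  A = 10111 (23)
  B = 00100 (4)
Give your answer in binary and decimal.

Apply | to each column (1 where either bit is 1):
  10111
| 00100
-------
  10111

Answer: 10111 (23)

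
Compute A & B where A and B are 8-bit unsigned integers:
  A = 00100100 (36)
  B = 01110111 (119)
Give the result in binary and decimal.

Apply & to each column (1 only where both bits are 1):
  00100100
& 01110111
----------
  00100100

Answer: 00100100 (36)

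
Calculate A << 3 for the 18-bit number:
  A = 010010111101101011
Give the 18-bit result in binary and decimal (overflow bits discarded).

Shift left by 3: drop the top 3 bit(s), append 3 zero(s) on the right.
  010010111101101011  ->  discard [010], keep [010111101101011], append 000
= 010111101101011000

Answer: 010111101101011000 (97112)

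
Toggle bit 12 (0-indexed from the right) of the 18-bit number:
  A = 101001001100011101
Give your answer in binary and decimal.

Mask = 1 << 12 = 000001000000000000
Bit 12 of A is 1; XOR with the mask flips it to 0.
  101001001100011101
^ 000001000000000000
--------------------
  101000001100011101

Answer: 101000001100011101 (164637)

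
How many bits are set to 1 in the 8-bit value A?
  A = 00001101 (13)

00001101
1-bits at positions (from bit 0 = LSB): 0, 2, 3
Count = 3

Answer: 3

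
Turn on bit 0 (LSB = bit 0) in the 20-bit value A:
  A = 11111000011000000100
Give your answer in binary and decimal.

Mask = 1 << 0 = 00000000000000000001
Bit 0 of A is 0, so OR-ing with the mask flips it to 1.
  11111000011000000100
| 00000000000000000001
----------------------
  11111000011000000101

Answer: 11111000011000000101 (1017349)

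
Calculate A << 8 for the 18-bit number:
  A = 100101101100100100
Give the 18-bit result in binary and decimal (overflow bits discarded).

Shift left by 8: drop the top 8 bit(s), append 8 zero(s) on the right.
  100101101100100100  ->  discard [10010110], keep [1100100100], append 00000000
= 110010010000000000

Answer: 110010010000000000 (205824)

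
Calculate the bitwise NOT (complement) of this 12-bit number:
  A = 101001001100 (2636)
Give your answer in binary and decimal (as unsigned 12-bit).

Flip each bit (0->1, 1->0):
  101001001100
  010110110011

Answer: 010110110011 (1459)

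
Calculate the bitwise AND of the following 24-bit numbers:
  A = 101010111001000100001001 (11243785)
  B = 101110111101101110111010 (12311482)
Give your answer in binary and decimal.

Apply & to each column (1 only where both bits are 1):
  101010111001000100001001
& 101110111101101110111010
--------------------------
  101010111001000100001000

Answer: 101010111001000100001000 (11243784)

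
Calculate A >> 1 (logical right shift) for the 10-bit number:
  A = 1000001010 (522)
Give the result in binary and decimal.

Logical shift right by 1: drop the bottom 1 bit(s), prepend 1 zero(s) on the left.
  1000001010  ->  keep [100000101], discard [0], prepend 0
= 0100000101

Answer: 0100000101 (261)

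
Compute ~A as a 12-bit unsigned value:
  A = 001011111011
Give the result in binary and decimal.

Flip each bit (0->1, 1->0):
  001011111011
  110100000100

Answer: 110100000100 (3332)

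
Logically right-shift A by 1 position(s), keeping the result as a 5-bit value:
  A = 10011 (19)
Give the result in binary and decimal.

Logical shift right by 1: drop the bottom 1 bit(s), prepend 1 zero(s) on the left.
  10011  ->  keep [1001], discard [1], prepend 0
= 01001

Answer: 01001 (9)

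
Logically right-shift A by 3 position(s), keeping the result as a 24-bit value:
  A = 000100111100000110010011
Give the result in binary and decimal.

Logical shift right by 3: drop the bottom 3 bit(s), prepend 3 zero(s) on the left.
  000100111100000110010011  ->  keep [000100111100000110010], discard [011], prepend 000
= 000000100111100000110010

Answer: 000000100111100000110010 (161842)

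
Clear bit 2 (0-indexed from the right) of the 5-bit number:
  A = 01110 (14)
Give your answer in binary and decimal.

Mask = ~(1 << 2) = 11011
Bit 2 of A is 1, so AND-ing with the mask clears it to 0.
  01110
& 11011
-------
  01010

Answer: 01010 (10)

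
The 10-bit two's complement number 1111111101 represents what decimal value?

MSB is 1, so the value is negative. Find the magnitude:
1. Invert bits:  0000000010
2. Add 1:        0000000011  = 3
3. Apply sign:   -3

Answer: -3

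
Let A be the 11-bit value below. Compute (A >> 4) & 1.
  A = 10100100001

Bit 4 is the 5th from the right.
  10100100001
        ^
That bit is 0.

Answer: 0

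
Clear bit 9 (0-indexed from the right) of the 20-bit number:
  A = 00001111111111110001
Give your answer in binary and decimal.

Mask = ~(1 << 9) = 11111111110111111111
Bit 9 of A is 1, so AND-ing with the mask clears it to 0.
  00001111111111110001
& 11111111110111111111
----------------------
  00001111110111110001

Answer: 00001111110111110001 (65009)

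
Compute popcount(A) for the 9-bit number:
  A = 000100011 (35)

000100011
1-bits at positions (from bit 0 = LSB): 0, 1, 5
Count = 3

Answer: 3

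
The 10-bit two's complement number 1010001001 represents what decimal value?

MSB is 1, so the value is negative. Find the magnitude:
1. Invert bits:  0101110110
2. Add 1:        0101110111  = 375
3. Apply sign:   -375

Answer: -375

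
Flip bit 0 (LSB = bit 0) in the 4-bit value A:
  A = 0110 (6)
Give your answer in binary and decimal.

Mask = 1 << 0 = 0001
Bit 0 of A is 0; XOR with the mask flips it to 1.
  0110
^ 0001
------
  0111

Answer: 0111 (7)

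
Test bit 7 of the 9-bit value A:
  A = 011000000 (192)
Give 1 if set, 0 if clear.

Bit 7 is the 8th from the right.
  011000000
   ^
That bit is 1.

Answer: 1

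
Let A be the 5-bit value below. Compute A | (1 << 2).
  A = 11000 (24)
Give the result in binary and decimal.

Mask = 1 << 2 = 00100
Bit 2 of A is 0, so OR-ing with the mask flips it to 1.
  11000
| 00100
-------
  11100

Answer: 11100 (28)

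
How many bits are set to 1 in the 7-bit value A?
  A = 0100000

0100000
1-bits at positions (from bit 0 = LSB): 5
Count = 1

Answer: 1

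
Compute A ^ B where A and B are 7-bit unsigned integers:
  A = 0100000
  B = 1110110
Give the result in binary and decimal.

Apply ^ to each column (1 where bits differ):
  0100000
^ 1110110
---------
  1010110

Answer: 1010110 (86)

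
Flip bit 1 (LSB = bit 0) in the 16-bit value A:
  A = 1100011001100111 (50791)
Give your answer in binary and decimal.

Mask = 1 << 1 = 0000000000000010
Bit 1 of A is 1; XOR with the mask flips it to 0.
  1100011001100111
^ 0000000000000010
------------------
  1100011001100101

Answer: 1100011001100101 (50789)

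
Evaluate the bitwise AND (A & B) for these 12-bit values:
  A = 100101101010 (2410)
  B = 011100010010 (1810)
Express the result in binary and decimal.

Apply & to each column (1 only where both bits are 1):
  100101101010
& 011100010010
--------------
  000100000010

Answer: 000100000010 (258)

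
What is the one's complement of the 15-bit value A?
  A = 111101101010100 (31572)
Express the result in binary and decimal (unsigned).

Flip each bit (0->1, 1->0):
  111101101010100
  000010010101011

Answer: 000010010101011 (1195)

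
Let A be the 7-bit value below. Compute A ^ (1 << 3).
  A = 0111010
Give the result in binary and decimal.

Mask = 1 << 3 = 0001000
Bit 3 of A is 1; XOR with the mask flips it to 0.
  0111010
^ 0001000
---------
  0110010

Answer: 0110010 (50)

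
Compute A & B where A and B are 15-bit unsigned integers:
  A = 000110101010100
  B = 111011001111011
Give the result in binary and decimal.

Apply & to each column (1 only where both bits are 1):
  000110101010100
& 111011001111011
-----------------
  000010001010000

Answer: 000010001010000 (1104)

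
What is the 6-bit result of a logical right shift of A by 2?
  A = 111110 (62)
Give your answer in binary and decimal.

Logical shift right by 2: drop the bottom 2 bit(s), prepend 2 zero(s) on the left.
  111110  ->  keep [1111], discard [10], prepend 00
= 001111

Answer: 001111 (15)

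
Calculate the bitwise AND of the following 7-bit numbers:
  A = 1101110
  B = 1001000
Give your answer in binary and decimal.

Apply & to each column (1 only where both bits are 1):
  1101110
& 1001000
---------
  1001000

Answer: 1001000 (72)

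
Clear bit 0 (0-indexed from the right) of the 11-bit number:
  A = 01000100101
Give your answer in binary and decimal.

Mask = ~(1 << 0) = 11111111110
Bit 0 of A is 1, so AND-ing with the mask clears it to 0.
  01000100101
& 11111111110
-------------
  01000100100

Answer: 01000100100 (548)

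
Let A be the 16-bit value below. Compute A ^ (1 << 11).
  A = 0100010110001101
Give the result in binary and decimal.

Mask = 1 << 11 = 0000100000000000
Bit 11 of A is 0; XOR with the mask flips it to 1.
  0100010110001101
^ 0000100000000000
------------------
  0100110110001101

Answer: 0100110110001101 (19853)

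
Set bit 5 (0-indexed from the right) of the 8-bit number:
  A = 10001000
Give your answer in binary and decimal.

Mask = 1 << 5 = 00100000
Bit 5 of A is 0, so OR-ing with the mask flips it to 1.
  10001000
| 00100000
----------
  10101000

Answer: 10101000 (168)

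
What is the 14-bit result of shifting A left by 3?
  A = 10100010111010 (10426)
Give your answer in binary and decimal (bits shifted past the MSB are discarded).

Shift left by 3: drop the top 3 bit(s), append 3 zero(s) on the right.
  10100010111010  ->  discard [101], keep [00010111010], append 000
= 00010111010000

Answer: 00010111010000 (1488)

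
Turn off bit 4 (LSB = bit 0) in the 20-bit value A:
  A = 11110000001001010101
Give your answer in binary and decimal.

Mask = ~(1 << 4) = 11111111111111101111
Bit 4 of A is 1, so AND-ing with the mask clears it to 0.
  11110000001001010101
& 11111111111111101111
----------------------
  11110000001001000101

Answer: 11110000001001000101 (983621)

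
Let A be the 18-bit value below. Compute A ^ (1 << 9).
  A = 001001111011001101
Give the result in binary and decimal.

Mask = 1 << 9 = 000000001000000000
Bit 9 of A is 1; XOR with the mask flips it to 0.
  001001111011001101
^ 000000001000000000
--------------------
  001001110011001101

Answer: 001001110011001101 (40141)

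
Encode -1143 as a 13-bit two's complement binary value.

1. Binary of +1143:  0010001110111
2. Invert bits:     1101110001000
3. Add 1:           1101110001001

Answer: 1101110001001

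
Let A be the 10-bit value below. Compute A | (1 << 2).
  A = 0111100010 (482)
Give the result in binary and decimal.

Mask = 1 << 2 = 0000000100
Bit 2 of A is 0, so OR-ing with the mask flips it to 1.
  0111100010
| 0000000100
------------
  0111100110

Answer: 0111100110 (486)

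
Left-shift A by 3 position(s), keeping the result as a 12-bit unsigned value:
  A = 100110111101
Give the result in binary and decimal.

Shift left by 3: drop the top 3 bit(s), append 3 zero(s) on the right.
  100110111101  ->  discard [100], keep [110111101], append 000
= 110111101000

Answer: 110111101000 (3560)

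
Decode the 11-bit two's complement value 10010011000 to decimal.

MSB is 1, so the value is negative. Find the magnitude:
1. Invert bits:  01101100111
2. Add 1:        01101101000  = 872
3. Apply sign:   -872

Answer: -872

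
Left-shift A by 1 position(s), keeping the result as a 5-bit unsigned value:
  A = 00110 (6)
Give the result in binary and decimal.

Shift left by 1: drop the top 1 bit(s), append 1 zero(s) on the right.
  00110  ->  discard [0], keep [0110], append 0
= 01100

Answer: 01100 (12)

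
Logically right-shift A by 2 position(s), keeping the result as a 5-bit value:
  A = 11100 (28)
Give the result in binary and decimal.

Logical shift right by 2: drop the bottom 2 bit(s), prepend 2 zero(s) on the left.
  11100  ->  keep [111], discard [00], prepend 00
= 00111

Answer: 00111 (7)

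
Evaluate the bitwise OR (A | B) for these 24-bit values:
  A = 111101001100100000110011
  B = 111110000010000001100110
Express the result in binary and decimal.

Apply | to each column (1 where either bit is 1):
  111101001100100000110011
| 111110000010000001100110
--------------------------
  111111001110100001110111

Answer: 111111001110100001110111 (16574583)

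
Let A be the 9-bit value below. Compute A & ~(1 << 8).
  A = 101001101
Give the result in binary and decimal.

Mask = ~(1 << 8) = 011111111
Bit 8 of A is 1, so AND-ing with the mask clears it to 0.
  101001101
& 011111111
-----------
  001001101

Answer: 001001101 (77)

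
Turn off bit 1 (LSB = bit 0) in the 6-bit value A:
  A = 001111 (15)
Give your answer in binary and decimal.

Mask = ~(1 << 1) = 111101
Bit 1 of A is 1, so AND-ing with the mask clears it to 0.
  001111
& 111101
--------
  001101

Answer: 001101 (13)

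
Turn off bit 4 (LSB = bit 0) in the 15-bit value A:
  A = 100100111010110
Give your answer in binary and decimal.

Mask = ~(1 << 4) = 111111111101111
Bit 4 of A is 1, so AND-ing with the mask clears it to 0.
  100100111010110
& 111111111101111
-----------------
  100100111000110

Answer: 100100111000110 (18886)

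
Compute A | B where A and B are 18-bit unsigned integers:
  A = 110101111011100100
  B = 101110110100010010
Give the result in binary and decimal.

Apply | to each column (1 where either bit is 1):
  110101111011100100
| 101110110100010010
--------------------
  111111111111110110

Answer: 111111111111110110 (262134)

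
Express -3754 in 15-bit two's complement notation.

1. Binary of +3754:  000111010101010
2. Invert bits:     111000101010101
3. Add 1:           111000101010110

Answer: 111000101010110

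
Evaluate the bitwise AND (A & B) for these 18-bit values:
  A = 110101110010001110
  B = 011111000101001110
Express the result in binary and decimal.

Apply & to each column (1 only where both bits are 1):
  110101110010001110
& 011111000101001110
--------------------
  010101000000001110

Answer: 010101000000001110 (86030)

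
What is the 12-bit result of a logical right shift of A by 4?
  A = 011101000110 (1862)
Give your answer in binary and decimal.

Logical shift right by 4: drop the bottom 4 bit(s), prepend 4 zero(s) on the left.
  011101000110  ->  keep [01110100], discard [0110], prepend 0000
= 000001110100

Answer: 000001110100 (116)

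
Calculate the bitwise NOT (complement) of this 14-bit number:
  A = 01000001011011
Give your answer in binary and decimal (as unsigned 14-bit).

Flip each bit (0->1, 1->0):
  01000001011011
  10111110100100

Answer: 10111110100100 (12196)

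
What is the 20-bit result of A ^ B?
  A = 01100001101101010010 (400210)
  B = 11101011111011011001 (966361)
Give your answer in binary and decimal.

Apply ^ to each column (1 where bits differ):
  01100001101101010010
^ 11101011111011011001
----------------------
  10001010010110001011

Answer: 10001010010110001011 (566667)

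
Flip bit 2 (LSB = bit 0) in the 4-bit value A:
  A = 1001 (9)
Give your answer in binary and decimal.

Mask = 1 << 2 = 0100
Bit 2 of A is 0; XOR with the mask flips it to 1.
  1001
^ 0100
------
  1101

Answer: 1101 (13)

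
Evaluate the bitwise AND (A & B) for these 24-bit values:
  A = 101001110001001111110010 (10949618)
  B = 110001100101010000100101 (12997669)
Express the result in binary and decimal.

Apply & to each column (1 only where both bits are 1):
  101001110001001111110010
& 110001100101010000100101
--------------------------
  100001100001000000100000

Answer: 100001100001000000100000 (8785952)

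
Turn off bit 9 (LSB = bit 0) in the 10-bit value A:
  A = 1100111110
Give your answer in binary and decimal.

Mask = ~(1 << 9) = 0111111111
Bit 9 of A is 1, so AND-ing with the mask clears it to 0.
  1100111110
& 0111111111
------------
  0100111110

Answer: 0100111110 (318)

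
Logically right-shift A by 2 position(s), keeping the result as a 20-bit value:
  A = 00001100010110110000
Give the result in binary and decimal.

Logical shift right by 2: drop the bottom 2 bit(s), prepend 2 zero(s) on the left.
  00001100010110110000  ->  keep [000011000101101100], discard [00], prepend 00
= 00000011000101101100

Answer: 00000011000101101100 (12652)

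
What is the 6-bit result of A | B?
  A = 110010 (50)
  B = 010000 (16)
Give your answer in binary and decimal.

Apply | to each column (1 where either bit is 1):
  110010
| 010000
--------
  110010

Answer: 110010 (50)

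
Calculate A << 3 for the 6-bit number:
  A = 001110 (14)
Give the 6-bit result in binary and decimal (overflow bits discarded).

Shift left by 3: drop the top 3 bit(s), append 3 zero(s) on the right.
  001110  ->  discard [001], keep [110], append 000
= 110000

Answer: 110000 (48)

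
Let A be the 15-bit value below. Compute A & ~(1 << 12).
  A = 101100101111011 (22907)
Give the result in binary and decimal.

Mask = ~(1 << 12) = 110111111111111
Bit 12 of A is 1, so AND-ing with the mask clears it to 0.
  101100101111011
& 110111111111111
-----------------
  100100101111011

Answer: 100100101111011 (18811)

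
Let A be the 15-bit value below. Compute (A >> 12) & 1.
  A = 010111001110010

Bit 12 is the 13th from the right.
  010111001110010
    ^
That bit is 0.

Answer: 0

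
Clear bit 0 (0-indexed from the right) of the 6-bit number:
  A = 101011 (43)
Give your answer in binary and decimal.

Mask = ~(1 << 0) = 111110
Bit 0 of A is 1, so AND-ing with the mask clears it to 0.
  101011
& 111110
--------
  101010

Answer: 101010 (42)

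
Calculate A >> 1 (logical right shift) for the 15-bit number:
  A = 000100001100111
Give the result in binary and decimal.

Logical shift right by 1: drop the bottom 1 bit(s), prepend 1 zero(s) on the left.
  000100001100111  ->  keep [00010000110011], discard [1], prepend 0
= 000010000110011

Answer: 000010000110011 (1075)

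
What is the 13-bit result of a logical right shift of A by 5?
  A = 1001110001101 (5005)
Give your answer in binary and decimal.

Logical shift right by 5: drop the bottom 5 bit(s), prepend 5 zero(s) on the left.
  1001110001101  ->  keep [10011100], discard [01101], prepend 00000
= 0000010011100

Answer: 0000010011100 (156)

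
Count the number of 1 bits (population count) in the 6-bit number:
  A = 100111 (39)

100111
1-bits at positions (from bit 0 = LSB): 0, 1, 2, 5
Count = 4

Answer: 4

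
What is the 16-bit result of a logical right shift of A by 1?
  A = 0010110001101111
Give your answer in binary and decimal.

Logical shift right by 1: drop the bottom 1 bit(s), prepend 1 zero(s) on the left.
  0010110001101111  ->  keep [001011000110111], discard [1], prepend 0
= 0001011000110111

Answer: 0001011000110111 (5687)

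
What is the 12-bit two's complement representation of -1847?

1. Binary of +1847:  011100110111
2. Invert bits:     100011001000
3. Add 1:           100011001001

Answer: 100011001001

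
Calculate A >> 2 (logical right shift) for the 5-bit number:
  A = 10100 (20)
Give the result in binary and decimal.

Logical shift right by 2: drop the bottom 2 bit(s), prepend 2 zero(s) on the left.
  10100  ->  keep [101], discard [00], prepend 00
= 00101

Answer: 00101 (5)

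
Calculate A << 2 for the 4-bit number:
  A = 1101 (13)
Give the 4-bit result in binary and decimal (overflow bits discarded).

Shift left by 2: drop the top 2 bit(s), append 2 zero(s) on the right.
  1101  ->  discard [11], keep [01], append 00
= 0100

Answer: 0100 (4)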